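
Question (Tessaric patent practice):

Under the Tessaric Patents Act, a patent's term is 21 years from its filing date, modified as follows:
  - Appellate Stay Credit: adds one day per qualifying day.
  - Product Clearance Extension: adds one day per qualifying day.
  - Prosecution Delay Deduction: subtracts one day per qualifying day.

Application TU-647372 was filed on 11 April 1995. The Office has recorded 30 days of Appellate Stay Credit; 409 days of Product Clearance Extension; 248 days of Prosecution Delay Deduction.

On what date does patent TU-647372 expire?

October 19, 2016

Base term: filing date + 21 years → 11 April 2016.
Appellate Stay Credit: +30 days → 11 May 2016.
Product Clearance Extension: +409 days → 24 June 2017.
Prosecution Delay Deduction: −248 days → 19 October 2016.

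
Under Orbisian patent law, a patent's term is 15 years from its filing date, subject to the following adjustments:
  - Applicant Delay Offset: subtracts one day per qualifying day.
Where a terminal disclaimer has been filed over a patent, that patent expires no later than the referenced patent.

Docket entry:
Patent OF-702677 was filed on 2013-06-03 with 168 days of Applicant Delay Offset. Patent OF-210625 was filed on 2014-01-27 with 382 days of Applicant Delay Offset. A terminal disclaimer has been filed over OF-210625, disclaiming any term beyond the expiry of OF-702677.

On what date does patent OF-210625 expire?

2027-12-18

Natural term of OF-210625:
  Base: filing + 15 years → 27 January 2029.
  Applicant Delay Offset: −382 days → 11 January 2028.
Expiry of referenced patent OF-702677:
  Base: filing + 15 years → 3 June 2028.
  Applicant Delay Offset: −168 days → 18 December 2027.
Terminal disclaimer: OF-210625 expires on the earlier of 11 January 2028 and 18 December 2027.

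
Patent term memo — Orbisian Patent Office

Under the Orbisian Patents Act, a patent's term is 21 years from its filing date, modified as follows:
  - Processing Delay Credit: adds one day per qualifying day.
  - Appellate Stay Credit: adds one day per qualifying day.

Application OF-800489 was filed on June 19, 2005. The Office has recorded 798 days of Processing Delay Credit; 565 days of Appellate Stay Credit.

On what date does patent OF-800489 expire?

Base term: filing date + 21 years → 19 June 2026.
Processing Delay Credit: +798 days → 25 August 2028.
Appellate Stay Credit: +565 days → 13 March 2030.

March 13, 2030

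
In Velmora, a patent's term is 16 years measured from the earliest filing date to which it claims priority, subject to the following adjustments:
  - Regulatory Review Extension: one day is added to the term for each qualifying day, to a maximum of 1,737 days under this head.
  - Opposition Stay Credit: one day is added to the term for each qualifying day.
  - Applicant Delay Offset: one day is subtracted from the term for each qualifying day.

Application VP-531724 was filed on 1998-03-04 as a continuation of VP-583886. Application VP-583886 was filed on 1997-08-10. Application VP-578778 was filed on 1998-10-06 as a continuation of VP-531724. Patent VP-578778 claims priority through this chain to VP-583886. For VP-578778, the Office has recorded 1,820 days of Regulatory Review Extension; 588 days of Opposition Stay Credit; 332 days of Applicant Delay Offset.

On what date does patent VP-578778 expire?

2019-01-24

Earliest priority filing: 10 August 1997.
Base term: 10 August 1997 + 16 years → 10 August 2013.
Regulatory Review Extension: 1820 days claimed exceeds the 1737-day cap, so +1737 days → 13 May 2018.
Opposition Stay Credit: +588 days → 22 December 2019.
Applicant Delay Offset: −332 days → 24 January 2019.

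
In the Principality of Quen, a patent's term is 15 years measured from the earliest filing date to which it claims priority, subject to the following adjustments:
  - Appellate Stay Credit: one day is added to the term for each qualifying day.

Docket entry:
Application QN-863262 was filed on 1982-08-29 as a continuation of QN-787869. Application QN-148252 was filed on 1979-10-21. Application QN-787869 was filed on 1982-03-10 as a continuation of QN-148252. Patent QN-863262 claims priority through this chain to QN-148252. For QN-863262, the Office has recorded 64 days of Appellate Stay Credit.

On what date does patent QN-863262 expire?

December 24, 1994

Earliest priority filing: 21 October 1979.
Base term: 21 October 1979 + 15 years → 21 October 1994.
Appellate Stay Credit: +64 days → 24 December 1994.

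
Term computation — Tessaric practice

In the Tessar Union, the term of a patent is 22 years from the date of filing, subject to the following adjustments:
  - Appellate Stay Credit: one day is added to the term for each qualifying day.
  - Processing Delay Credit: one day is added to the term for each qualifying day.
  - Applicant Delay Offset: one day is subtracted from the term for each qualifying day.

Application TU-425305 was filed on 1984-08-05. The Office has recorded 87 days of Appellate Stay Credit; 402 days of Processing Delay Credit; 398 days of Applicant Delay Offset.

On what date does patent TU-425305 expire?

Base term: filing date + 22 years → 5 August 2006.
Appellate Stay Credit: +87 days → 31 October 2006.
Processing Delay Credit: +402 days → 7 December 2007.
Applicant Delay Offset: −398 days → 4 November 2006.

November 4, 2006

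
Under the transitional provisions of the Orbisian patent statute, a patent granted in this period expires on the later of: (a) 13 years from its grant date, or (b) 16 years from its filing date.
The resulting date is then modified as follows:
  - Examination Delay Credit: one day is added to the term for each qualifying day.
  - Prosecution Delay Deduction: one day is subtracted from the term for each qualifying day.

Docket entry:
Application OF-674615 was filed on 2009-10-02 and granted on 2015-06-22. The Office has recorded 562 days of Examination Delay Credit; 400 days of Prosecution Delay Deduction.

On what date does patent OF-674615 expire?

2028-12-01

(a) grant + 13 years → 22 June 2028.
(b) filing + 16 years → 2 October 2025.
Later of the two: 22 June 2028.
Examination Delay Credit: +562 days → 5 January 2030.
Prosecution Delay Deduction: −400 days → 1 December 2028.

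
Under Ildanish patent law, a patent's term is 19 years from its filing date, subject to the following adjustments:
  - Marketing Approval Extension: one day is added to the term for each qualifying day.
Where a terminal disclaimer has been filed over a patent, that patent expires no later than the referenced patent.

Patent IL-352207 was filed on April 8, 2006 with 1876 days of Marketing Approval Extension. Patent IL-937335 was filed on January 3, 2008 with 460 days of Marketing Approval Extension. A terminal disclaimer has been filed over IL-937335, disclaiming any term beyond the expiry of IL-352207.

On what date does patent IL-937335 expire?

April 7, 2028

Natural term of IL-937335:
  Base: filing + 19 years → 3 January 2027.
  Marketing Approval Extension: +460 days → 7 April 2028.
Expiry of referenced patent IL-352207:
  Base: filing + 19 years → 8 April 2025.
  Marketing Approval Extension: +1876 days → 28 May 2030.
Terminal disclaimer: IL-937335 expires on the earlier of 7 April 2028 and 28 May 2030.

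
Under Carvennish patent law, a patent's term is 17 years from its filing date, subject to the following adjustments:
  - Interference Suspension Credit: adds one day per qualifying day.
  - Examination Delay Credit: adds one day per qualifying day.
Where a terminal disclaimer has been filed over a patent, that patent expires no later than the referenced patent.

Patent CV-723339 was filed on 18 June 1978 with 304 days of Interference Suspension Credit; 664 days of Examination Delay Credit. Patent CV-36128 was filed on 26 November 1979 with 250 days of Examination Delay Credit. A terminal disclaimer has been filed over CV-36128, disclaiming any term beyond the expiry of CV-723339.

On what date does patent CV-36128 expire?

Natural term of CV-36128:
  Base: filing + 17 years → 26 November 1996.
  Examination Delay Credit: +250 days → 3 August 1997.
Expiry of referenced patent CV-723339:
  Base: filing + 17 years → 18 June 1995.
  Interference Suspension Credit: +304 days → 17 April 1996.
  Examination Delay Credit: +664 days → 10 February 1998.
Terminal disclaimer: CV-36128 expires on the earlier of 3 August 1997 and 10 February 1998.

1997-08-03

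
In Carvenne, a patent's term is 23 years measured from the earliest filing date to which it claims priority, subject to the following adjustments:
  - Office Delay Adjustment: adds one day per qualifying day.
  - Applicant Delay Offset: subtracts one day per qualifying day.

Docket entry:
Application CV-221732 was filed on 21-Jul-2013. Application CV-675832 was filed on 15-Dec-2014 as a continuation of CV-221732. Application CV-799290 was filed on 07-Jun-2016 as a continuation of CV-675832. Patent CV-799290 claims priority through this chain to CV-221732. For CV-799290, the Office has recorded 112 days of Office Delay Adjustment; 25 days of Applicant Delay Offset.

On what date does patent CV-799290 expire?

2036-10-16

Earliest priority filing: 21 July 2013.
Base term: 21 July 2013 + 23 years → 21 July 2036.
Office Delay Adjustment: +112 days → 10 November 2036.
Applicant Delay Offset: −25 days → 16 October 2036.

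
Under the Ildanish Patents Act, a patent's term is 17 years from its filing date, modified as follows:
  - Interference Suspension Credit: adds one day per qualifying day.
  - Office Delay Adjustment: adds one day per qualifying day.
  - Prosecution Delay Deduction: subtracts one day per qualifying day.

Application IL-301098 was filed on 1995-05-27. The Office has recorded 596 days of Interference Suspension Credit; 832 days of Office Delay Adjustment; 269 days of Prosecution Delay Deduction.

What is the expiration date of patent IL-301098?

Base term: filing date + 17 years → 27 May 2012.
Interference Suspension Credit: +596 days → 13 January 2014.
Office Delay Adjustment: +832 days → 24 April 2016.
Prosecution Delay Deduction: −269 days → 30 July 2015.

July 30, 2015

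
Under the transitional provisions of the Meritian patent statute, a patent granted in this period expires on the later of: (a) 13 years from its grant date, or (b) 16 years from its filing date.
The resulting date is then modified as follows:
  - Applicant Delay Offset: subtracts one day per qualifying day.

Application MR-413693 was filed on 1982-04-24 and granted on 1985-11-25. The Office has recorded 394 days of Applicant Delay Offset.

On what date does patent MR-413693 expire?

(a) grant + 13 years → 25 November 1998.
(b) filing + 16 years → 24 April 1998.
Later of the two: 25 November 1998.
Applicant Delay Offset: −394 days → 27 October 1997.

October 27, 1997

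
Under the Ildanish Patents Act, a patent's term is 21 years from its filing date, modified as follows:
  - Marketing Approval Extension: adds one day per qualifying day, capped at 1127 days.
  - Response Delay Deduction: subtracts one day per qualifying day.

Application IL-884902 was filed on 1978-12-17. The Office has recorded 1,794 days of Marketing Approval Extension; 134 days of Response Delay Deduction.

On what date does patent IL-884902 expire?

Base term: filing date + 21 years → 17 December 1999.
Marketing Approval Extension: 1794 days claimed exceeds the 1127-day cap, so +1127 days → 17 January 2003.
Response Delay Deduction: −134 days → 5 September 2002.

September 5, 2002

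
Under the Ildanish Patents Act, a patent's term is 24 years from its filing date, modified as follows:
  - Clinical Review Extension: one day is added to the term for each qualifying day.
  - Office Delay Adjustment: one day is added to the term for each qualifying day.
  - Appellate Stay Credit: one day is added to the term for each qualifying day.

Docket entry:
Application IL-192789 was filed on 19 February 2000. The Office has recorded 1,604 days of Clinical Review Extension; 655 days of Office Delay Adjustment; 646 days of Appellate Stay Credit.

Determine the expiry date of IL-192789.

Base term: filing date + 24 years → 19 February 2024.
Clinical Review Extension: +1604 days → 11 July 2028.
Office Delay Adjustment: +655 days → 27 April 2030.
Appellate Stay Credit: +646 days → 2 February 2032.

February 2, 2032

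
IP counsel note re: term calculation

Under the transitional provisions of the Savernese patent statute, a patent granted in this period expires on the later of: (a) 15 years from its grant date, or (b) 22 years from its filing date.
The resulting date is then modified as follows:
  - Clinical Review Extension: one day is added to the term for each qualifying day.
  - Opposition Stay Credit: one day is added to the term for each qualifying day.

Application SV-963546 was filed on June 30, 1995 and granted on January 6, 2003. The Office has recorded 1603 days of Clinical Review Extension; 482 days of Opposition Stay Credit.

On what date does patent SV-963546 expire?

September 22, 2023

(a) grant + 15 years → 6 January 2018.
(b) filing + 22 years → 30 June 2017.
Later of the two: 6 January 2018.
Clinical Review Extension: +1603 days → 28 May 2022.
Opposition Stay Credit: +482 days → 22 September 2023.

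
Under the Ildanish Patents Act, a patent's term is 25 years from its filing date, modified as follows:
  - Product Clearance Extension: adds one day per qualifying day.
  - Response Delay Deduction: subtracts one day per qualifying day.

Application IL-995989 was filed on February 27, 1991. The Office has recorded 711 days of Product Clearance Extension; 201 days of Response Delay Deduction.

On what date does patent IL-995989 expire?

July 21, 2017

Base term: filing date + 25 years → 27 February 2016.
Product Clearance Extension: +711 days → 7 February 2018.
Response Delay Deduction: −201 days → 21 July 2017.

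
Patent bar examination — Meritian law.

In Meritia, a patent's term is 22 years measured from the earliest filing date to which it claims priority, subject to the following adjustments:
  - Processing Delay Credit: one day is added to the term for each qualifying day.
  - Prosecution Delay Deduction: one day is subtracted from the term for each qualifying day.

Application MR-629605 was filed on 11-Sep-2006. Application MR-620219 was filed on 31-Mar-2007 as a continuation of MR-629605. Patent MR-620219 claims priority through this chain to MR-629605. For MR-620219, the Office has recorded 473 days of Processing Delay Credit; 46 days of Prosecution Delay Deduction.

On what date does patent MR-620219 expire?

Earliest priority filing: 11 September 2006.
Base term: 11 September 2006 + 22 years → 11 September 2028.
Processing Delay Credit: +473 days → 28 December 2029.
Prosecution Delay Deduction: −46 days → 12 November 2029.

November 12, 2029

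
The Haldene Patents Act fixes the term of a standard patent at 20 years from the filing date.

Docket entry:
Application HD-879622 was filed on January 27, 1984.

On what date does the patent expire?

2004-01-27

Filing date + 20 years → 27 January 2004.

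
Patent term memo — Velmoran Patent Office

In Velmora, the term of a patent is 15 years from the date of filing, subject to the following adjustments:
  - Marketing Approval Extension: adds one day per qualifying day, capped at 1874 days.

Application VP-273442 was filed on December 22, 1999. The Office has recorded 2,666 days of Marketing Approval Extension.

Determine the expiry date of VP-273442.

2020-02-08

Base term: filing date + 15 years → 22 December 2014.
Marketing Approval Extension: 2666 days claimed exceeds the 1874-day cap, so +1874 days → 8 February 2020.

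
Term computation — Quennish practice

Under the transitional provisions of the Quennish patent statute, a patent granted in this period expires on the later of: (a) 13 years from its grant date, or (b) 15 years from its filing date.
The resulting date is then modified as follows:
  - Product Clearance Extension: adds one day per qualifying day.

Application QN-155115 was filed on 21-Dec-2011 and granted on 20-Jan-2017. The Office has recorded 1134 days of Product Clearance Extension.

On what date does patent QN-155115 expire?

(a) grant + 13 years → 20 January 2030.
(b) filing + 15 years → 21 December 2026.
Later of the two: 20 January 2030.
Product Clearance Extension: +1134 days → 27 February 2033.

February 27, 2033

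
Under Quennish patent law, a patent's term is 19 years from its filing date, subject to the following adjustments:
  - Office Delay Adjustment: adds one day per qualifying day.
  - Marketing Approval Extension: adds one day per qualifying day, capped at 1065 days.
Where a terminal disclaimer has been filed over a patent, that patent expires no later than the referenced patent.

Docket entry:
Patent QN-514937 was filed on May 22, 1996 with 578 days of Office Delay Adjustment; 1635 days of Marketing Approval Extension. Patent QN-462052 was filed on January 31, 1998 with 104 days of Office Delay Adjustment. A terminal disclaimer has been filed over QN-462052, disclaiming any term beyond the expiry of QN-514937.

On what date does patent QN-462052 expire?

Natural term of QN-462052:
  Base: filing + 19 years → 31 January 2017.
  Office Delay Adjustment: +104 days → 15 May 2017.
Expiry of referenced patent QN-514937:
  Base: filing + 19 years → 22 May 2015.
  Office Delay Adjustment: +578 days → 20 December 2016.
  Marketing Approval Extension: 1635 days claimed exceeds the 1065-day cap, so +1065 days → 20 November 2019.
Terminal disclaimer: QN-462052 expires on the earlier of 15 May 2017 and 20 November 2019.

2017-05-15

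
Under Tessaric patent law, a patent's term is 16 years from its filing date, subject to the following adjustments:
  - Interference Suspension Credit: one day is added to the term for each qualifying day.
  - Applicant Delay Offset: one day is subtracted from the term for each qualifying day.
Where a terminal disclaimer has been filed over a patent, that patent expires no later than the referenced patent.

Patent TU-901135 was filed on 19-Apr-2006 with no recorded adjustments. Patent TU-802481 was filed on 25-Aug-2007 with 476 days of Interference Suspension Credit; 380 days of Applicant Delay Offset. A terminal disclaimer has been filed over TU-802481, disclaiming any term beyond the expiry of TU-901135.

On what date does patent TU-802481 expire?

Natural term of TU-802481:
  Base: filing + 16 years → 25 August 2023.
  Interference Suspension Credit: +476 days → 13 December 2024.
  Applicant Delay Offset: −380 days → 29 November 2023.
Expiry of referenced patent TU-901135:
  Base: filing + 16 years → 19 April 2022.
Terminal disclaimer: TU-802481 expires on the earlier of 29 November 2023 and 19 April 2022.

2022-04-19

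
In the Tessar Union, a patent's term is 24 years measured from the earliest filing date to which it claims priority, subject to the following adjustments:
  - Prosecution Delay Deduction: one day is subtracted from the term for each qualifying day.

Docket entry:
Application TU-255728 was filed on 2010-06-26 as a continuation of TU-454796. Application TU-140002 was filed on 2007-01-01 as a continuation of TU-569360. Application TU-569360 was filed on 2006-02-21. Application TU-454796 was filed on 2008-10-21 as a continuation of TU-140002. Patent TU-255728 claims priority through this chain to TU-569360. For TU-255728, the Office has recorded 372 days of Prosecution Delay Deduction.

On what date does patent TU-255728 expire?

February 14, 2029

Earliest priority filing: 21 February 2006.
Base term: 21 February 2006 + 24 years → 21 February 2030.
Prosecution Delay Deduction: −372 days → 14 February 2029.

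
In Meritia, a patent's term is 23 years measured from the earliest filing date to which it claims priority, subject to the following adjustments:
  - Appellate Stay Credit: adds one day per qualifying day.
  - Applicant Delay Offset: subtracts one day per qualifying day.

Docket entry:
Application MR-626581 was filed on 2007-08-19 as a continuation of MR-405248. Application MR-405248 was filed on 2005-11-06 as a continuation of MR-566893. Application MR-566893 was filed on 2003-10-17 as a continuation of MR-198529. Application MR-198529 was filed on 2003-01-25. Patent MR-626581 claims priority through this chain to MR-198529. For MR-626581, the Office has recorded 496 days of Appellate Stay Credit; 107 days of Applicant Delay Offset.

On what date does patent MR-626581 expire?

February 18, 2027

Earliest priority filing: 25 January 2003.
Base term: 25 January 2003 + 23 years → 25 January 2026.
Appellate Stay Credit: +496 days → 5 June 2027.
Applicant Delay Offset: −107 days → 18 February 2027.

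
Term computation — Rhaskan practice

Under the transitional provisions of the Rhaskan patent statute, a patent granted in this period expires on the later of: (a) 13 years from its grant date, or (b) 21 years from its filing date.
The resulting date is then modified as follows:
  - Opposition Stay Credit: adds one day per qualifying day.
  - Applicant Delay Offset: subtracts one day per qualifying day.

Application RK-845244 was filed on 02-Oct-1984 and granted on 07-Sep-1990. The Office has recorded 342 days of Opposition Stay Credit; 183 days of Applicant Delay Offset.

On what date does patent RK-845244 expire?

(a) grant + 13 years → 7 September 2003.
(b) filing + 21 years → 2 October 2005.
Later of the two: 2 October 2005.
Opposition Stay Credit: +342 days → 9 September 2006.
Applicant Delay Offset: −183 days → 10 March 2006.

2006-03-10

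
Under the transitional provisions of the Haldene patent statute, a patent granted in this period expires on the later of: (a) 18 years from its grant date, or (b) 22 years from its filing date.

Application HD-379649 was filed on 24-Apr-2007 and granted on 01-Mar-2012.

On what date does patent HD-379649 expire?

March 1, 2030

(a) grant + 18 years → 1 March 2030.
(b) filing + 22 years → 24 April 2029.
Later of the two: 1 March 2030.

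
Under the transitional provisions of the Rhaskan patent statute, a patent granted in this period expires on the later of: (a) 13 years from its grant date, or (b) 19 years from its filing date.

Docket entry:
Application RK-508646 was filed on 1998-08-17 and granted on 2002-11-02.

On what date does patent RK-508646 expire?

2017-08-17

(a) grant + 13 years → 2 November 2015.
(b) filing + 19 years → 17 August 2017.
Later of the two: 17 August 2017.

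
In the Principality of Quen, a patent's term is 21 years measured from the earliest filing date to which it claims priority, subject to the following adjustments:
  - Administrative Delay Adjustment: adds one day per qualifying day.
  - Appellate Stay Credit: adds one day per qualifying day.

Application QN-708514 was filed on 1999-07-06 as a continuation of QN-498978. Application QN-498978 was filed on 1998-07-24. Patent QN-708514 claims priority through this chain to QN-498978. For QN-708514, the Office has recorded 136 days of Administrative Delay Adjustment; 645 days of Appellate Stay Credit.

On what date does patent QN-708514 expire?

2021-09-12

Earliest priority filing: 24 July 1998.
Base term: 24 July 1998 + 21 years → 24 July 2019.
Administrative Delay Adjustment: +136 days → 7 December 2019.
Appellate Stay Credit: +645 days → 12 September 2021.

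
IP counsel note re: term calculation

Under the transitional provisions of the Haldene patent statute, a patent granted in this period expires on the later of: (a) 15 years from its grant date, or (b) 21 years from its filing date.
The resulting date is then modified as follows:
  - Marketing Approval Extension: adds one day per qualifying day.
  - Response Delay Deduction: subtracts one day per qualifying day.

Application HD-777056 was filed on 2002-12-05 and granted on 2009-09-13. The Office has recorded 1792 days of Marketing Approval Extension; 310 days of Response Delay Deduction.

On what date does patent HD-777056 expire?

October 4, 2028

(a) grant + 15 years → 13 September 2024.
(b) filing + 21 years → 5 December 2023.
Later of the two: 13 September 2024.
Marketing Approval Extension: +1792 days → 10 August 2029.
Response Delay Deduction: −310 days → 4 October 2028.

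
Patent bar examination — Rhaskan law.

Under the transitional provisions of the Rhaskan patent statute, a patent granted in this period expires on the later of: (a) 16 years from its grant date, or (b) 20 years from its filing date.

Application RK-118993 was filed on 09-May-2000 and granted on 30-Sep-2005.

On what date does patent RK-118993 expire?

September 30, 2021

(a) grant + 16 years → 30 September 2021.
(b) filing + 20 years → 9 May 2020.
Later of the two: 30 September 2021.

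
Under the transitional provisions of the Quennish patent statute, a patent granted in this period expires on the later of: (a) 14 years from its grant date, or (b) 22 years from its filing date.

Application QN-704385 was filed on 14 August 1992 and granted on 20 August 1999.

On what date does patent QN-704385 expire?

(a) grant + 14 years → 20 August 2013.
(b) filing + 22 years → 14 August 2014.
Later of the two: 14 August 2014.

August 14, 2014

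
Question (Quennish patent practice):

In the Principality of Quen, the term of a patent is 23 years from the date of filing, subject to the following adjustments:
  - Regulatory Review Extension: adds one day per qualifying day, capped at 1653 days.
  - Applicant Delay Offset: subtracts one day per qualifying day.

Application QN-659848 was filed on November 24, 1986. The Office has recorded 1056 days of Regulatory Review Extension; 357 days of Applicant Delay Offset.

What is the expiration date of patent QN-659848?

Base term: filing date + 23 years → 24 November 2009.
Regulatory Review Extension: 1056 days (within the 1653-day cap) → +1056 days → 15 October 2012.
Applicant Delay Offset: −357 days → 24 October 2011.

2011-10-24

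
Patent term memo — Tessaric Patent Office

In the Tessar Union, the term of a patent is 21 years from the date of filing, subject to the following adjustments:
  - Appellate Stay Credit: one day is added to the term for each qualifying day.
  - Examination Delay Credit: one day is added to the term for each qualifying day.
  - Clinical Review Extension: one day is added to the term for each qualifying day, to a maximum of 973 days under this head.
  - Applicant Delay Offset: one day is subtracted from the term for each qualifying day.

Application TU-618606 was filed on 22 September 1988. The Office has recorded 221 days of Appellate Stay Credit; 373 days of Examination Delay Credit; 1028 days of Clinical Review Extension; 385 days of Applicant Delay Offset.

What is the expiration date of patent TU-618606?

Base term: filing date + 21 years → 22 September 2009.
Appellate Stay Credit: +221 days → 1 May 2010.
Examination Delay Credit: +373 days → 9 May 2011.
Clinical Review Extension: 1028 days claimed exceeds the 973-day cap, so +973 days → 6 January 2014.
Applicant Delay Offset: −385 days → 17 December 2012.

2012-12-17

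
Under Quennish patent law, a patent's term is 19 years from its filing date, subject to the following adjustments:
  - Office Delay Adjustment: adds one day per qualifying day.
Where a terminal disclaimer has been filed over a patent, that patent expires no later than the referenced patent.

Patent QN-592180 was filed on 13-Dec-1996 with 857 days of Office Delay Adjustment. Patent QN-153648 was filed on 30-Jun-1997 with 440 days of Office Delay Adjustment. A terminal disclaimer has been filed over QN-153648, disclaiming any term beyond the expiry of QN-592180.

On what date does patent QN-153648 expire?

Natural term of QN-153648:
  Base: filing + 19 years → 30 June 2016.
  Office Delay Adjustment: +440 days → 13 September 2017.
Expiry of referenced patent QN-592180:
  Base: filing + 19 years → 13 December 2015.
  Office Delay Adjustment: +857 days → 18 April 2018.
Terminal disclaimer: QN-153648 expires on the earlier of 13 September 2017 and 18 April 2018.

September 13, 2017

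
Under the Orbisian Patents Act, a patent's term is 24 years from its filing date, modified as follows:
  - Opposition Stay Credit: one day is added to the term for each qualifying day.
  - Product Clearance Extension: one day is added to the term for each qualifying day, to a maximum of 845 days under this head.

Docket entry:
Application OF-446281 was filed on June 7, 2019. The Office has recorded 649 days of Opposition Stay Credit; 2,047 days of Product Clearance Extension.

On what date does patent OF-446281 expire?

July 10, 2047

Base term: filing date + 24 years → 7 June 2043.
Opposition Stay Credit: +649 days → 17 March 2045.
Product Clearance Extension: 2047 days claimed exceeds the 845-day cap, so +845 days → 10 July 2047.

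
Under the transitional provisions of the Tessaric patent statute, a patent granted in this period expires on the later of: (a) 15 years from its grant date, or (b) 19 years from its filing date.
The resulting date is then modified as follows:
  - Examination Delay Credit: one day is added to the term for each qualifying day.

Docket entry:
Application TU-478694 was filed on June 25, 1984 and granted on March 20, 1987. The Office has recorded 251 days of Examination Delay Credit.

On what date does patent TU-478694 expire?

(a) grant + 15 years → 20 March 2002.
(b) filing + 19 years → 25 June 2003.
Later of the two: 25 June 2003.
Examination Delay Credit: +251 days → 2 March 2004.

March 2, 2004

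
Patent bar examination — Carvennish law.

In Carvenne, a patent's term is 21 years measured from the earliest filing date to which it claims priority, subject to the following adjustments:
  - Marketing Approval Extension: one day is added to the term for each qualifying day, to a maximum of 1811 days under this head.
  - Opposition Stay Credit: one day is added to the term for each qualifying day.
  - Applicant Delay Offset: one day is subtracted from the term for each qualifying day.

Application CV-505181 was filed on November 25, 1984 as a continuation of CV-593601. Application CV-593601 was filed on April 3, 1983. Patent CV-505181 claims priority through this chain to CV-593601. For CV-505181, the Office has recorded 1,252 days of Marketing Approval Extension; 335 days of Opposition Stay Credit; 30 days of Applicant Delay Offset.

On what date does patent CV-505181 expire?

July 8, 2008

Earliest priority filing: 3 April 1983.
Base term: 3 April 1983 + 21 years → 3 April 2004.
Marketing Approval Extension: 1252 days (within the 1811-day cap) → +1252 days → 7 September 2007.
Opposition Stay Credit: +335 days → 7 August 2008.
Applicant Delay Offset: −30 days → 8 July 2008.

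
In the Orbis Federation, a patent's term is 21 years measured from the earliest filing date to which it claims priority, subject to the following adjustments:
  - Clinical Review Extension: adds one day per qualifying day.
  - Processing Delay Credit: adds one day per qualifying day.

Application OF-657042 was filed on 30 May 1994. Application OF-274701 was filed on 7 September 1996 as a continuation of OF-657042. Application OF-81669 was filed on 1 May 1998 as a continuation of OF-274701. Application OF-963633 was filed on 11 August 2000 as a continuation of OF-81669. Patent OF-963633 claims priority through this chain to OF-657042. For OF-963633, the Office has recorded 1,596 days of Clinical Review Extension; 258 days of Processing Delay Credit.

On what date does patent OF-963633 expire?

Earliest priority filing: 30 May 1994.
Base term: 30 May 1994 + 21 years → 30 May 2015.
Clinical Review Extension: +1596 days → 12 October 2019.
Processing Delay Credit: +258 days → 26 June 2020.

2020-06-26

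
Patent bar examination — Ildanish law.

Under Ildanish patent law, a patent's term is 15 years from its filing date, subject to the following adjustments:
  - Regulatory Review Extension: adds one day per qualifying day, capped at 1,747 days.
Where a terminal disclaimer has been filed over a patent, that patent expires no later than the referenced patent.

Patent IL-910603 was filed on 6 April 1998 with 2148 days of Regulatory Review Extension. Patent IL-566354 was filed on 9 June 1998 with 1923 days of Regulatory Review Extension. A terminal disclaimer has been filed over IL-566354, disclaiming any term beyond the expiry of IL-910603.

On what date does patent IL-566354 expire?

Natural term of IL-566354:
  Base: filing + 15 years → 9 June 2013.
  Regulatory Review Extension: 1923 days claimed exceeds the 1747-day cap, so +1747 days → 22 March 2018.
Expiry of referenced patent IL-910603:
  Base: filing + 15 years → 6 April 2013.
  Regulatory Review Extension: 2148 days claimed exceeds the 1747-day cap, so +1747 days → 17 January 2018.
Terminal disclaimer: IL-566354 expires on the earlier of 22 March 2018 and 17 January 2018.

2018-01-17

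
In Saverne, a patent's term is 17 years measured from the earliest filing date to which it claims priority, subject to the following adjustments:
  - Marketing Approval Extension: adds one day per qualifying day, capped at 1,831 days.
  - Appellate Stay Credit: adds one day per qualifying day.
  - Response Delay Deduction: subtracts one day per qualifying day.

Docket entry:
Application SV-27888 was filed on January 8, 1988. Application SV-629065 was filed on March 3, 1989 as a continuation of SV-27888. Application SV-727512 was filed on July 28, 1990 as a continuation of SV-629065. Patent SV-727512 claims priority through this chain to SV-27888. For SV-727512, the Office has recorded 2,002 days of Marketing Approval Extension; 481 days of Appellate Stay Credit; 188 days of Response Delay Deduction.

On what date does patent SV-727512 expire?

2010-11-02

Earliest priority filing: 8 January 1988.
Base term: 8 January 1988 + 17 years → 8 January 2005.
Marketing Approval Extension: 2002 days claimed exceeds the 1831-day cap, so +1831 days → 13 January 2010.
Appellate Stay Credit: +481 days → 9 May 2011.
Response Delay Deduction: −188 days → 2 November 2010.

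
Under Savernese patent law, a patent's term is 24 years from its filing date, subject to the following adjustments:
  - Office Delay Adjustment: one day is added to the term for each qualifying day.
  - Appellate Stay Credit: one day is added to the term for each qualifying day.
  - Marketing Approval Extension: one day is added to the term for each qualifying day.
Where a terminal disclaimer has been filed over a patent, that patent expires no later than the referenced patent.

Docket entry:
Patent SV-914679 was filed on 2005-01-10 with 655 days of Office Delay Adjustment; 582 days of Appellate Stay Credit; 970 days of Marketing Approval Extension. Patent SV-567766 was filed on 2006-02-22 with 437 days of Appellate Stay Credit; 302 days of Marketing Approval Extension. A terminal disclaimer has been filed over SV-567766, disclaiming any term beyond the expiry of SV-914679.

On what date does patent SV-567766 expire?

Natural term of SV-567766:
  Base: filing + 24 years → 22 February 2030.
  Appellate Stay Credit: +437 days → 5 May 2031.
  Marketing Approval Extension: +302 days → 2 March 2032.
Expiry of referenced patent SV-914679:
  Base: filing + 24 years → 10 January 2029.
  Office Delay Adjustment: +655 days → 27 October 2030.
  Appellate Stay Credit: +582 days → 31 May 2032.
  Marketing Approval Extension: +970 days → 26 January 2035.
Terminal disclaimer: SV-567766 expires on the earlier of 2 March 2032 and 26 January 2035.

2032-03-02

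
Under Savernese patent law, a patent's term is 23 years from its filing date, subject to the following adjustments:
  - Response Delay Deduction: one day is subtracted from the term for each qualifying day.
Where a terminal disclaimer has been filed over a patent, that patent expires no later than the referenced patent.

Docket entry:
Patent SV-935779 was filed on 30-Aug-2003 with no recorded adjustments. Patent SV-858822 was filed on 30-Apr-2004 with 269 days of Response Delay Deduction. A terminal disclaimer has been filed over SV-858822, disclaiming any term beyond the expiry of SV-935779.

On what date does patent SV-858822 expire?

2026-08-04

Natural term of SV-858822:
  Base: filing + 23 years → 30 April 2027.
  Response Delay Deduction: −269 days → 4 August 2026.
Expiry of referenced patent SV-935779:
  Base: filing + 23 years → 30 August 2026.
Terminal disclaimer: SV-858822 expires on the earlier of 4 August 2026 and 30 August 2026.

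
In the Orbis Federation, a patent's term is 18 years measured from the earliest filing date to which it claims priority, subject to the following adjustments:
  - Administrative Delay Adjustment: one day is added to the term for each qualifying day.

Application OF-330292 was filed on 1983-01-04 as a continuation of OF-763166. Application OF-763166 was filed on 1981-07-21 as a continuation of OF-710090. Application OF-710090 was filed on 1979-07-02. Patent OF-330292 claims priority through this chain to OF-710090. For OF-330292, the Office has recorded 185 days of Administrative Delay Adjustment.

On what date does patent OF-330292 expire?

January 3, 1998

Earliest priority filing: 2 July 1979.
Base term: 2 July 1979 + 18 years → 2 July 1997.
Administrative Delay Adjustment: +185 days → 3 January 1998.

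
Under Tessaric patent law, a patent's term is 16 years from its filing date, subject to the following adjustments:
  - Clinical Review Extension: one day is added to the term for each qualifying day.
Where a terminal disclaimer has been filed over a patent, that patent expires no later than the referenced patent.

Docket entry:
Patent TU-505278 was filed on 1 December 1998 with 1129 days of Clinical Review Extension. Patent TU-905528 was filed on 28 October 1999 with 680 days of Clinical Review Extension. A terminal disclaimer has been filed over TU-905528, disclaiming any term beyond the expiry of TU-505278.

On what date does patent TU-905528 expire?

September 7, 2017

Natural term of TU-905528:
  Base: filing + 16 years → 28 October 2015.
  Clinical Review Extension: +680 days → 7 September 2017.
Expiry of referenced patent TU-505278:
  Base: filing + 16 years → 1 December 2014.
  Clinical Review Extension: +1129 days → 3 January 2018.
Terminal disclaimer: TU-905528 expires on the earlier of 7 September 2017 and 3 January 2018.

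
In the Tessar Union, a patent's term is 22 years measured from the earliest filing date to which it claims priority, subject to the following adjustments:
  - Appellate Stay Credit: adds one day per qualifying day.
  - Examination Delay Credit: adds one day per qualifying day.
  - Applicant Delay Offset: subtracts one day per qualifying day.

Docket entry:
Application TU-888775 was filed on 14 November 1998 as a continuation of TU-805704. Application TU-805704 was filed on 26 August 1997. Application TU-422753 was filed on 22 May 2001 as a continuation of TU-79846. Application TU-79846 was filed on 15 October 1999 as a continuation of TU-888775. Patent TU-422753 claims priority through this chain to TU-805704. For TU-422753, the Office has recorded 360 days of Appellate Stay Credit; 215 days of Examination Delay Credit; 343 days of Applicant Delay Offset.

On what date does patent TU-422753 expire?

Earliest priority filing: 26 August 1997.
Base term: 26 August 1997 + 22 years → 26 August 2019.
Appellate Stay Credit: +360 days → 20 August 2020.
Examination Delay Credit: +215 days → 23 March 2021.
Applicant Delay Offset: −343 days → 14 April 2020.

2020-04-14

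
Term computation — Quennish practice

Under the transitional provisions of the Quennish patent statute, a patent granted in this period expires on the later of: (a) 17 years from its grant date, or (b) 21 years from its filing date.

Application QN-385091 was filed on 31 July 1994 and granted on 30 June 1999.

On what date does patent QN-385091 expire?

June 30, 2016

(a) grant + 17 years → 30 June 2016.
(b) filing + 21 years → 31 July 2015.
Later of the two: 30 June 2016.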